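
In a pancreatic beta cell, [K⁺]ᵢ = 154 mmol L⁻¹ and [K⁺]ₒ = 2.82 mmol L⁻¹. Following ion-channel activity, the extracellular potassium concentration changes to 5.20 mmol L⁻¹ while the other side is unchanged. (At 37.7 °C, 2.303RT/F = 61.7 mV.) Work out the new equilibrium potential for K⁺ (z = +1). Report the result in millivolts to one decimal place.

-90.8 mV

After the shift: [K⁺]_out = 5.20, [K⁺]_in = 154 mmol L⁻¹.
E_new = (61.7/1)·log₁₀(5.20/154) = 61.70 · (-1.4715) = -90.79 mV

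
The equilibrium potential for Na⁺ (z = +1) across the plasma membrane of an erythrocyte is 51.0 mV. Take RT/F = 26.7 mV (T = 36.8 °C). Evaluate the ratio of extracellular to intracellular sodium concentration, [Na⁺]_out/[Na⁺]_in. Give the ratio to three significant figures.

ln([out]/[in]) = E·z/(26.7) = 51.0 × 1 / 26.7 = 1.9101
[out]/[in] = e^(1.9101) = 6.754

6.75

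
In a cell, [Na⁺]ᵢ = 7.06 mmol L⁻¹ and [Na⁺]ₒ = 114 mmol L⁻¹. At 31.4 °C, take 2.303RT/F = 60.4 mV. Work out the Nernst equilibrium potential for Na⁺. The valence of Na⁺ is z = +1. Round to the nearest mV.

73 mV

E = (60.4/z) · log₁₀([Na⁺]_out/[Na⁺]_in) with z = +1.
= (60.4/1) · log₁₀(114/7.06) = 60.40 · log₁₀(16.15)
= 60.40 · (1.2081) = 72.97 mV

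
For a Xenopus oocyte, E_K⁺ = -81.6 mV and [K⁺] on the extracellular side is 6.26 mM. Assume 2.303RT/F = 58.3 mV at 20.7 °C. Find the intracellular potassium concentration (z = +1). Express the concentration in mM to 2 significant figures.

160 mM

Nernst: E = (58.3/1) · log₁₀([out]/[in]), so log₁₀([out]/[in]) = -81.6 × 1 / 58.3 = -1.3997.
[out]/[in] = 10^(-1.3997) = 0.03984.
[in] = 6.26 / 0.03984 = 157.1 mM.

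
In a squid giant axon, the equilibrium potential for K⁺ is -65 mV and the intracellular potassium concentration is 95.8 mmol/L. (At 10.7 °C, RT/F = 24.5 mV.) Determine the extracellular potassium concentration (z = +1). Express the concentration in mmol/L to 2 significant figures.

6.7 mmol/L

Nernst: E = (24.5/1) · ln([out]/[in]), so ln([out]/[in]) = -65.0 × 1 / 24.5 = -2.6531.
[out]/[in] = e^(-2.6531) = 0.07044.
[out] = 0.07044 × 95.8 = 6.748 mmol/L.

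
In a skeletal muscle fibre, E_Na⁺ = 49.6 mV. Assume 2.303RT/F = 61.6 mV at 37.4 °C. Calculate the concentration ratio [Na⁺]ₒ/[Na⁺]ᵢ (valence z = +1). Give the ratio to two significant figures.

log₁₀([out]/[in]) = E·z/(61.6) = 49.6 × 1 / 61.6 = 0.8052
[out]/[in] = 10^(0.8052) = 6.385

6.4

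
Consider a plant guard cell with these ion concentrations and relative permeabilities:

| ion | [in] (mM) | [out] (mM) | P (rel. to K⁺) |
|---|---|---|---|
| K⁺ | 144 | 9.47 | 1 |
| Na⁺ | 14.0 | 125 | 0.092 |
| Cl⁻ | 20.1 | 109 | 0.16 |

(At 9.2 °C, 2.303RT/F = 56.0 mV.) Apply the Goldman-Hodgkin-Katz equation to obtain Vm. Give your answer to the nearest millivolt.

Vm = 56.0 · log₁₀[(Σ P·[cation]ₒ + Σ P·[anion]ᵢ) / (Σ P·[cation]ᵢ + Σ P·[anion]ₒ)]
Numerator = 1×9.47 + 0.092×125 + 0.16×20.1 = 24.19
Denominator = 1×144 + 0.092×14.0 + 0.16×109 = 162.7
Vm = 56.0 · log₁₀(0.14863) = 56.0 × (-0.8279) = -46.36 mV

-46 mV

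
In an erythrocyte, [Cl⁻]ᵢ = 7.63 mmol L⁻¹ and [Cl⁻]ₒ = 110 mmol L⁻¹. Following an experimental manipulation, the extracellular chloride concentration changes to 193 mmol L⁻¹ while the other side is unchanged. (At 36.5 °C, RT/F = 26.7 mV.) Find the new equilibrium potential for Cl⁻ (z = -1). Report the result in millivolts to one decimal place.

After the shift: [Cl⁻]_out = 193, [Cl⁻]_in = 7.63 mmol L⁻¹.
E_new = (26.7/-1)·ln(193/7.63) = -26.70 · (3.2306) = -86.26 mV

-86.3 mV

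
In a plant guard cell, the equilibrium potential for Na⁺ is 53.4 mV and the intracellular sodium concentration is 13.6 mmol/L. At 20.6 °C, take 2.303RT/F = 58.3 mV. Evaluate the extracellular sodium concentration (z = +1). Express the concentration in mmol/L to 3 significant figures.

Nernst: E = (58.3/1) · log₁₀([out]/[in]), so log₁₀([out]/[in]) = 53.4 × 1 / 58.3 = 0.9160.
[out]/[in] = 10^(0.9160) = 8.24.
[out] = 8.24 × 13.6 = 112.1 mmol/L.

112 mmol/L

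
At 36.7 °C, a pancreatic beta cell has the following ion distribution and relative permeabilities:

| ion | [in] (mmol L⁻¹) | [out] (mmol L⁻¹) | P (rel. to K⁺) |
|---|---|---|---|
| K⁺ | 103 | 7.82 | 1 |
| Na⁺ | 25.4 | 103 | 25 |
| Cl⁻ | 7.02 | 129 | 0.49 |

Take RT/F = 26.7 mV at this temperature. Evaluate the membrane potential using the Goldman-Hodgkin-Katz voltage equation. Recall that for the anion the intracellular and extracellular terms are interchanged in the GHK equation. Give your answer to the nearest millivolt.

31 mV

Vm = 26.7 · ln[(Σ P·[cation]ₒ + Σ P·[anion]ᵢ) / (Σ P·[cation]ᵢ + Σ P·[anion]ₒ)]
Numerator = 1×7.82 + 25×103 + 0.49×7.02 = 2586
Denominator = 1×103 + 25×25.4 + 0.49×129 = 801.2
Vm = 26.7 · ln(3.2279) = 26.7 × (1.1718) = 31.29 mV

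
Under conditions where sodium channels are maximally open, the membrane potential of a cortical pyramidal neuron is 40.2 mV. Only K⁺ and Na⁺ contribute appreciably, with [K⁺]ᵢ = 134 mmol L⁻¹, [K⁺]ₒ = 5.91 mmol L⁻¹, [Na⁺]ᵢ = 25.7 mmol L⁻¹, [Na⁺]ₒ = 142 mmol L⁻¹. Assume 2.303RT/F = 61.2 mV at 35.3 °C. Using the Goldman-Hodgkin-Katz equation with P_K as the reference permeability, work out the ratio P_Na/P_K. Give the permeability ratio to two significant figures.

Let α = P_Na/P_K. GHK: Vm = 61.2·log₁₀[(Kₒ + α·Naₒ)/(Kᵢ + α·Naᵢ)].
10^(Vm/61.2) = 10^(40.2/61.2) = 4.538
So 4.538·(Kᵢ + α·Naᵢ) = Kₒ + α·Naₒ → α = (4.538·134.0 − 5.91) / (142.0 − 4.538·25.7)
α = (608.1 − 5.91) / (142.0 − 116.6) = 602.2/25.37 = 23.73

24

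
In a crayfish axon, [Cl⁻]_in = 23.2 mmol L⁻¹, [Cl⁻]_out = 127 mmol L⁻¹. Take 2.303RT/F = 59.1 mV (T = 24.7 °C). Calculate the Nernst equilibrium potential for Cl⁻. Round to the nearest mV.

E = (59.1/z) · log₁₀([Cl⁻]_out/[Cl⁻]_in) with z = -1.
For an anion, dividing by z = -1 reverses the sign.
= (59.1/-1) · log₁₀(127/23.2) = -59.10 · log₁₀(5.474)
= -59.10 · (0.7383) = -43.63 mV

-44 mV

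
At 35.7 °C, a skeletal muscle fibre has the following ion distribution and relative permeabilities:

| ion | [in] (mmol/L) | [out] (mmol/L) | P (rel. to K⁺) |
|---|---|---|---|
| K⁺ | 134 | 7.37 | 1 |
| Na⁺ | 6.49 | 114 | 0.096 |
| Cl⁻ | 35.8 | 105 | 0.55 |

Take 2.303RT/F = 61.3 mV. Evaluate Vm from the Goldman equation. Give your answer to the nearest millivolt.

-43 mV

Vm = 61.3 · log₁₀[(Σ P·[cation]ₒ + Σ P·[anion]ᵢ) / (Σ P·[cation]ᵢ + Σ P·[anion]ₒ)]
Numerator = 1×7.37 + 0.096×114 + 0.55×35.8 = 38
Denominator = 1×134 + 0.096×6.49 + 0.55×105 = 192.4
Vm = 61.3 · log₁₀(0.19755) = 61.3 × (-0.7043) = -43.17 mV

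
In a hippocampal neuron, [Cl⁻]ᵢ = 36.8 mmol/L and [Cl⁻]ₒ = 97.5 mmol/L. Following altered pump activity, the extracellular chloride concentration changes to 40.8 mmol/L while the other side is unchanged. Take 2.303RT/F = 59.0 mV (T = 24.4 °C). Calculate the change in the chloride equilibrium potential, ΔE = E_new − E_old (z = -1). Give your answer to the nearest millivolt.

22 mV

E_old = (59.0/-1)·log₁₀(97.5/36.8) = -24.97 mV
E_new = (59.0/-1)·log₁₀(40.8/36.8) = -2.64 mV
ΔE = -2.64 − (-24.97) = 22.32 mV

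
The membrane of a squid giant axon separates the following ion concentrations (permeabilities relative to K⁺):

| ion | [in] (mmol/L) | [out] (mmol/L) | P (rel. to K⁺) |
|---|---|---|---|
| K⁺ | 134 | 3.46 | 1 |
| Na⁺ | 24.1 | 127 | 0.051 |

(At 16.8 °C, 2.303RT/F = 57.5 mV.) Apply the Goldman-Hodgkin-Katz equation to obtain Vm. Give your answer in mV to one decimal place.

Vm = 57.5 · log₁₀[(Σ P·[cation]ₒ + Σ P·[anion]ᵢ) / (Σ P·[cation]ᵢ + Σ P·[anion]ₒ)]
Numerator = 1×3.46 + 0.051×127 = 9.937
Denominator = 1×134 + 0.051×24.1 = 135.2
Vm = 57.5 · log₁₀(0.073483) = 57.5 × (-1.1338) = -65.19 mV

-65.2 mV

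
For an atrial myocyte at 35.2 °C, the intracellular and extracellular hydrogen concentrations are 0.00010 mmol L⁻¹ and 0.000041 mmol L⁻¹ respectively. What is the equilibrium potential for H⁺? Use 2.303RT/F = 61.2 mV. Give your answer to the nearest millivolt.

E = (61.2/z) · log₁₀([H⁺]_out/[H⁺]_in) with z = +1.
= (61.2/1) · log₁₀(0.000041/0.00010) = 61.20 · log₁₀(0.41)
= 61.20 · (-0.3872) = -23.70 mV

-24 mV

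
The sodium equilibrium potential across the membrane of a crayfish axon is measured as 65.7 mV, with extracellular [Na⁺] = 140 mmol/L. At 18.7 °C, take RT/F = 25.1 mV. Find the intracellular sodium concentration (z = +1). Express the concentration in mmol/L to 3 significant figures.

Nernst: E = (25.1/1) · ln([out]/[in]), so ln([out]/[in]) = 65.7 × 1 / 25.1 = 2.6175.
[out]/[in] = e^(2.6175) = 13.7.
[in] = 140 / 13.7 = 10.22 mmol/L.

10.2 mmol/L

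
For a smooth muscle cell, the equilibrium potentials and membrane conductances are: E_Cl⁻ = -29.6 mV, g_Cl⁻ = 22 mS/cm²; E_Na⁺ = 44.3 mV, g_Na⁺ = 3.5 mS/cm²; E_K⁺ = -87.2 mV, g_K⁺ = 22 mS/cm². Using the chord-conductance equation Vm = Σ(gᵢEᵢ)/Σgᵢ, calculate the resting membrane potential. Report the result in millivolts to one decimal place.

-50.8 mV

Σ gᵢEᵢ = 22·(-29.6) + 3.5·(44.3) + 22·(-87.2) = -2414.55
Σ gᵢ = 22 + 3.5 + 22 = 47.5
Vm = -2414.55 / 47.5 = -50.83 mV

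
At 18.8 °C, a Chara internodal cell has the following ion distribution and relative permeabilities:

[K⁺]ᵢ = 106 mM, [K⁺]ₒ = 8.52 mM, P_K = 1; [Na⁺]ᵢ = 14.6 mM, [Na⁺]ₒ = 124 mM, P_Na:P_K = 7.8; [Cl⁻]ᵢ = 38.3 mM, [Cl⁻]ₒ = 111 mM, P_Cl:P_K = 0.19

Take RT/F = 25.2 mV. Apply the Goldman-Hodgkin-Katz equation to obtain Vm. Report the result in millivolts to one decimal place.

35.4 mV

Vm = 25.2 · ln[(Σ P·[cation]ₒ + Σ P·[anion]ᵢ) / (Σ P·[cation]ᵢ + Σ P·[anion]ₒ)]
Numerator = 1×8.52 + 7.8×124 + 0.19×38.3 = 983
Denominator = 1×106 + 7.8×14.6 + 0.19×111 = 241
Vm = 25.2 · ln(4.0793) = 25.2 × (1.4059) = 35.43 mV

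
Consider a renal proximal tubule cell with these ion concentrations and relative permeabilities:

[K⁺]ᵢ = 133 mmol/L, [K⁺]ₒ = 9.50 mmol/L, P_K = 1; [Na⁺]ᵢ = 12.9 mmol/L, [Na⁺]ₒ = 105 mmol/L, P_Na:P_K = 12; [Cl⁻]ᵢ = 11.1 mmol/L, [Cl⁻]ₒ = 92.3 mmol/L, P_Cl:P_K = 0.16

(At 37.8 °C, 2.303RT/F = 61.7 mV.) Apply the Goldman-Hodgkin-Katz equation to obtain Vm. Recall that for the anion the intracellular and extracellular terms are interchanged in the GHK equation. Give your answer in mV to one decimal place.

38.5 mV

Vm = 61.7 · log₁₀[(Σ P·[cation]ₒ + Σ P·[anion]ᵢ) / (Σ P·[cation]ᵢ + Σ P·[anion]ₒ)]
Numerator = 1×9.50 + 12×105 + 0.16×11.1 = 1271
Denominator = 1×133 + 12×12.9 + 0.16×92.3 = 302.6
Vm = 61.7 · log₁₀(4.2016) = 61.7 × (0.6234) = 38.46 mV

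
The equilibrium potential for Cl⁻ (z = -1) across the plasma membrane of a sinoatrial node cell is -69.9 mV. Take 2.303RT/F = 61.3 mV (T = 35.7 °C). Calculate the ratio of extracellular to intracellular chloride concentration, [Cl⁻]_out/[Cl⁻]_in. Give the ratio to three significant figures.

13.8

log₁₀([out]/[in]) = E·z/(61.3) = -69.9 × -1 / 61.3 = 1.1403
[out]/[in] = 10^(1.1403) = 13.81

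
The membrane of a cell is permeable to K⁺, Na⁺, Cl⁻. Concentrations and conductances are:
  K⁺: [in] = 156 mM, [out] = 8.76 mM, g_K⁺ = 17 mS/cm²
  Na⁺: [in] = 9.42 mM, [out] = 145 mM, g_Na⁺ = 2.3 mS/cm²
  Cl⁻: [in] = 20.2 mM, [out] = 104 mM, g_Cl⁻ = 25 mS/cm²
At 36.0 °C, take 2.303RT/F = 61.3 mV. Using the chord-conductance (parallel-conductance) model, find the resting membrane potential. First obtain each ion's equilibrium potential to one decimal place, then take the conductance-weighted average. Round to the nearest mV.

-50 mV

E_K⁺ = (61.3/1)·log₁₀(8.76/156) = -76.7 mV
E_Na⁺ = (61.3/1)·log₁₀(145/9.42) = 72.8 mV
E_Cl⁻ = (61.3/-1)·log₁₀(104/20.2) = -43.6 mV
Vm = (Σ gᵢEᵢ)/(Σ gᵢ) = (17·-76.7 + 2.3·72.8 + 25·-43.6) / (17 + 2.3 + 25)
= -2226.46 / 44.3 = -50.26 mV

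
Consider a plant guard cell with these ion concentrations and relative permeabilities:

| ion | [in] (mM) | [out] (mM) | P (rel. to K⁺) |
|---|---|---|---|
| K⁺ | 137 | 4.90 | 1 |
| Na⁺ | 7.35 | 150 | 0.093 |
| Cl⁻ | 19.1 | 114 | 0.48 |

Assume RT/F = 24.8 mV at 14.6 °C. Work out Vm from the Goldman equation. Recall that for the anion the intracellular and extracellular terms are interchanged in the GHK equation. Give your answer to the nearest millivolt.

Vm = 24.8 · ln[(Σ P·[cation]ₒ + Σ P·[anion]ᵢ) / (Σ P·[cation]ᵢ + Σ P·[anion]ₒ)]
Numerator = 1×4.90 + 0.093×150 + 0.48×19.1 = 28.02
Denominator = 1×137 + 0.093×7.35 + 0.48×114 = 192.4
Vm = 24.8 · ln(0.14562) = 24.8 × (-1.9267) = -47.78 mV

-48 mV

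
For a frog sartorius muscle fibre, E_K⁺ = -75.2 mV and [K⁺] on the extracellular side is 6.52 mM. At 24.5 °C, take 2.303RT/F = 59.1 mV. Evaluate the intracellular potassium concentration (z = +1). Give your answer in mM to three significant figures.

122 mM

Nernst: E = (59.1/1) · log₁₀([out]/[in]), so log₁₀([out]/[in]) = -75.2 × 1 / 59.1 = -1.2724.
[out]/[in] = 10^(-1.2724) = 0.0534.
[in] = 6.52 / 0.0534 = 122.1 mM.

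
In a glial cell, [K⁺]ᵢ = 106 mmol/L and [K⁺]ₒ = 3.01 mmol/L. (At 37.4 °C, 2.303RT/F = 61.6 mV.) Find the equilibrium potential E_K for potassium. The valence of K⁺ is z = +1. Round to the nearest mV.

E = (61.6/z) · log₁₀([K⁺]_out/[K⁺]_in) with z = +1.
= (61.6/1) · log₁₀(3.01/106) = 61.60 · log₁₀(0.0284)
= 61.60 · (-1.5467) = -95.28 mV

-95 mV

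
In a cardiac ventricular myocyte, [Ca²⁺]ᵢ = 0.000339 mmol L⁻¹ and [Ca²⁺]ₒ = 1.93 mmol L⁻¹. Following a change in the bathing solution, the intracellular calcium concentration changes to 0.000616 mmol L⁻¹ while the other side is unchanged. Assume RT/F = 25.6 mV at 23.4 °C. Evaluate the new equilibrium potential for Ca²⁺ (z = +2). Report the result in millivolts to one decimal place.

103.0 mV

After the shift: [Ca²⁺]_out = 1.93, [Ca²⁺]_in = 0.000616 mmol L⁻¹.
E_new = (25.6/2)·ln(1.93/0.000616) = 12.80 · (8.0498) = 103.04 mV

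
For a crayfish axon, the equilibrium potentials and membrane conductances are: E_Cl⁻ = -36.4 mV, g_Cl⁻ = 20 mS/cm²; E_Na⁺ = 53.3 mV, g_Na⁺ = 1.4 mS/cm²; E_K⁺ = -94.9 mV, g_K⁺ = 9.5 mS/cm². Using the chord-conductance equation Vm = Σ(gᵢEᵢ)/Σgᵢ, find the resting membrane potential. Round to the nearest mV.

-50 mV

Σ gᵢEᵢ = 20·(-36.4) + 1.4·(53.3) + 9.5·(-94.9) = -1554.93
Σ gᵢ = 20 + 1.4 + 9.5 = 30.9
Vm = -1554.93 / 30.9 = -50.32 mV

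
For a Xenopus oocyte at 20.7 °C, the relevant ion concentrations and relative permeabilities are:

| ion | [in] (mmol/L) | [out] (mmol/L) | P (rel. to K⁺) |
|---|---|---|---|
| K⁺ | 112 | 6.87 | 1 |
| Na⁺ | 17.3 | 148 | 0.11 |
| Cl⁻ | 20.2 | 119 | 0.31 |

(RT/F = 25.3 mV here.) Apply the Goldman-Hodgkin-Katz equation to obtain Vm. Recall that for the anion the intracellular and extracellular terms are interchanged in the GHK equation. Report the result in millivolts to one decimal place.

Vm = 25.3 · ln[(Σ P·[cation]ₒ + Σ P·[anion]ᵢ) / (Σ P·[cation]ᵢ + Σ P·[anion]ₒ)]
Numerator = 1×6.87 + 0.11×148 + 0.31×20.2 = 29.41
Denominator = 1×112 + 0.11×17.3 + 0.31×119 = 150.8
Vm = 25.3 · ln(0.19505) = 25.3 × (-1.6345) = -41.35 mV

-41.4 mV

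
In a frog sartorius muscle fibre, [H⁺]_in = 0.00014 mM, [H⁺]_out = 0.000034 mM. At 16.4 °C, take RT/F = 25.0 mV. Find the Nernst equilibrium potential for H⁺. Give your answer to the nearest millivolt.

E = (25.0/z) · ln([H⁺]_out/[H⁺]_in) with z = +1.
= (25.0/1) · ln(0.000034/0.00014) = 25.00 · ln(0.2429)
= 25.00 · (-1.4153) = -35.38 mV

-35 mV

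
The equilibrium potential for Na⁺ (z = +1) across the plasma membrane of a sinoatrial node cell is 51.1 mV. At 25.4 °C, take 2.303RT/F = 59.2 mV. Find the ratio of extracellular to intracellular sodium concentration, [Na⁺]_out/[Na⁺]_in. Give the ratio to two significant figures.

log₁₀([out]/[in]) = E·z/(59.2) = 51.1 × 1 / 59.2 = 0.8632
[out]/[in] = 10^(0.8632) = 7.298

7.3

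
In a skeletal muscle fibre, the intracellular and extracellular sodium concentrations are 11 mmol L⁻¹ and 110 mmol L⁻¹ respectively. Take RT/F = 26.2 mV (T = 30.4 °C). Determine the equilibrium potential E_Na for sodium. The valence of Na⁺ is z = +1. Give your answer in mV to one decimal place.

60.3 mV

E = (26.2/z) · ln([Na⁺]_out/[Na⁺]_in) with z = +1.
= (26.2/1) · ln(110/11) = 26.20 · ln(10)
= 26.20 · (2.3026) = 60.33 mV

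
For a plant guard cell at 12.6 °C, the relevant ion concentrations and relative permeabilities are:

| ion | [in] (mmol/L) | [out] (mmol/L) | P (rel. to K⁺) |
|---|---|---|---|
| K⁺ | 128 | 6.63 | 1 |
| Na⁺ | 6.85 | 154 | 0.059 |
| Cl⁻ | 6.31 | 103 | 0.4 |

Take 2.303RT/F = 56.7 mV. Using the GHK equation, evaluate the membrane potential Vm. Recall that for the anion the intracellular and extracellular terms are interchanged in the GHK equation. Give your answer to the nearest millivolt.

Vm = 56.7 · log₁₀[(Σ P·[cation]ₒ + Σ P·[anion]ᵢ) / (Σ P·[cation]ᵢ + Σ P·[anion]ₒ)]
Numerator = 1×6.63 + 0.059×154 + 0.4×6.31 = 18.24
Denominator = 1×128 + 0.059×6.85 + 0.4×103 = 169.6
Vm = 56.7 · log₁₀(0.10754) = 56.7 × (-0.9684) = -54.91 mV

-55 mV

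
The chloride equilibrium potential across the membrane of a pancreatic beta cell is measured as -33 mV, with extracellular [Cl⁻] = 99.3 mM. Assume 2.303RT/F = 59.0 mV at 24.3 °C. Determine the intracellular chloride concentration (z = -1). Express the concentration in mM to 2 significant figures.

27 mM

Nernst: E = (59.0/-1) · log₁₀([out]/[in]), so log₁₀([out]/[in]) = -33.0 × -1 / 59.0 = 0.5593.
[out]/[in] = 10^(0.5593) = 3.625.
[in] = 99.3 / 3.625 = 27.39 mM.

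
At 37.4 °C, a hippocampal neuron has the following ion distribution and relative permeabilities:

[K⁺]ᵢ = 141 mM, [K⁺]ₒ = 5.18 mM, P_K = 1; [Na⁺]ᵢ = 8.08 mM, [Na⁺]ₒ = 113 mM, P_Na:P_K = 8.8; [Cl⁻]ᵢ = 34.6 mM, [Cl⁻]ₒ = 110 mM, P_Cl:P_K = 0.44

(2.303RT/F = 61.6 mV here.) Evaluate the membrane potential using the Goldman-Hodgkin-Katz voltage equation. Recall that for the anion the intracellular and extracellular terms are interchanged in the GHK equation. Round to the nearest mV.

Vm = 61.6 · log₁₀[(Σ P·[cation]ₒ + Σ P·[anion]ᵢ) / (Σ P·[cation]ᵢ + Σ P·[anion]ₒ)]
Numerator = 1×5.18 + 8.8×113 + 0.44×34.6 = 1015
Denominator = 1×141 + 8.8×8.08 + 0.44×110 = 260.5
Vm = 61.6 · log₁₀(3.8955) = 61.6 × (0.5906) = 36.38 mV

36 mV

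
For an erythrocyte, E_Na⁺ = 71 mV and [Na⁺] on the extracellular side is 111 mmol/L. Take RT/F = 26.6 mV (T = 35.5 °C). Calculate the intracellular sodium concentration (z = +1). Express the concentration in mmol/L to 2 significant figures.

7.7 mmol/L

Nernst: E = (26.6/1) · ln([out]/[in]), so ln([out]/[in]) = 71.0 × 1 / 26.6 = 2.6692.
[out]/[in] = e^(2.6692) = 14.43.
[in] = 111 / 14.43 = 7.693 mmol/L.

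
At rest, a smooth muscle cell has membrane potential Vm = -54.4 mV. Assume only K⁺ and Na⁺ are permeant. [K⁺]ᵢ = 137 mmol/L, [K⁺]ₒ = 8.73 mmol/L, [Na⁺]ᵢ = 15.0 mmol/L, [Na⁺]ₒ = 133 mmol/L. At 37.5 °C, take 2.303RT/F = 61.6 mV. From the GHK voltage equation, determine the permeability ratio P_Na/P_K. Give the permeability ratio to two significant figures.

0.070

Let α = P_Na/P_K. GHK: Vm = 61.6·log₁₀[(Kₒ + α·Naₒ)/(Kᵢ + α·Naᵢ)].
10^(Vm/61.6) = 10^(-54.4/61.6) = 0.13088
So 0.13088·(Kᵢ + α·Naᵢ) = Kₒ + α·Naₒ → α = (0.13088·137.0 − 8.73) / (133.0 − 0.13088·15.0)
α = (17.93 − 8.73) / (133.0 − 1.963) = 9.201/131 = 0.07022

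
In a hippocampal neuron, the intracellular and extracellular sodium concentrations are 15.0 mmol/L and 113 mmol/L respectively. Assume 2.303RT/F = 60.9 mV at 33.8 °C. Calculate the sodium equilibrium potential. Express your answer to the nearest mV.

E = (60.9/z) · log₁₀([Na⁺]_out/[Na⁺]_in) with z = +1.
= (60.9/1) · log₁₀(113/15.0) = 60.90 · log₁₀(7.533)
= 60.90 · (0.8770) = 53.41 mV

53 mV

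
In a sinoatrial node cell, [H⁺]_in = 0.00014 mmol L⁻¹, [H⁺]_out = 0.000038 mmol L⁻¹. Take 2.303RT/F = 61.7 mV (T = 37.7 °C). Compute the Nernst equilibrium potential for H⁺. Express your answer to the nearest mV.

E = (61.7/z) · log₁₀([H⁺]_out/[H⁺]_in) with z = +1.
= (61.7/1) · log₁₀(0.000038/0.00014) = 61.70 · log₁₀(0.2714)
= 61.70 · (-0.5663) = -34.94 mV

-35 mV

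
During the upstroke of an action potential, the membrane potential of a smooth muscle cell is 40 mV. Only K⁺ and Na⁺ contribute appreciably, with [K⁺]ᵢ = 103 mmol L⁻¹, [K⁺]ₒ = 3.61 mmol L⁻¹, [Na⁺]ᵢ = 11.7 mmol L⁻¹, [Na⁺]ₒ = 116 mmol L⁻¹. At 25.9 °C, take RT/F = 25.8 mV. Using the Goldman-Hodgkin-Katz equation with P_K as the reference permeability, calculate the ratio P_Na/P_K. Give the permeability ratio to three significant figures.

Let α = P_Na/P_K. GHK: Vm = 25.8·ln[(Kₒ + α·Naₒ)/(Kᵢ + α·Naᵢ)].
e^(Vm/25.8) = e^(40.0/25.8) = 4.7133
So 4.7133·(Kᵢ + α·Naᵢ) = Kₒ + α·Naₒ → α = (4.7133·103.0 − 3.61) / (116.0 − 4.7133·11.7)
α = (485.5 − 3.61) / (116.0 − 55.15) = 481.9/60.85 = 7.918

7.92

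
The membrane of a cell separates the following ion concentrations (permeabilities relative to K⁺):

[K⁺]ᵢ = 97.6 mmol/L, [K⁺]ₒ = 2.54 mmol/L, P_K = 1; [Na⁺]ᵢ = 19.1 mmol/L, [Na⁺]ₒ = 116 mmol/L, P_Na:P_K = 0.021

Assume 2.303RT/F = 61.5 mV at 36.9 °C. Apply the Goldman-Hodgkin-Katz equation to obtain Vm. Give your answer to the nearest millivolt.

-80 mV

Vm = 61.5 · log₁₀[(Σ P·[cation]ₒ + Σ P·[anion]ᵢ) / (Σ P·[cation]ᵢ + Σ P·[anion]ₒ)]
Numerator = 1×2.54 + 0.021×116 = 4.976
Denominator = 1×97.6 + 0.021×19.1 = 98
Vm = 61.5 · log₁₀(0.050775) = 61.5 × (-1.2944) = -79.60 mV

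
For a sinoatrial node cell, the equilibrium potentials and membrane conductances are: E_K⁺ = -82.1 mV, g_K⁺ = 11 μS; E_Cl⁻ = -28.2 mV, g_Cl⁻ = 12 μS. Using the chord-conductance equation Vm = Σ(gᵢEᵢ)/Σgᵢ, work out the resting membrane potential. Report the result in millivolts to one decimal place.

Σ gᵢEᵢ = 11·(-82.1) + 12·(-28.2) = -1241.50
Σ gᵢ = 11 + 12 = 23
Vm = -1241.50 / 23 = -53.98 mV

-54.0 mV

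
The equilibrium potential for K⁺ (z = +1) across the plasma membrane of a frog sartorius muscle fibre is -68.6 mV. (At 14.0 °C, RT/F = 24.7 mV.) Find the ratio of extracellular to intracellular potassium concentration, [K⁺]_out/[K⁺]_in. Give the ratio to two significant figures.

0.062

ln([out]/[in]) = E·z/(24.7) = -68.6 × 1 / 24.7 = -2.7773
[out]/[in] = e^(-2.7773) = 0.0622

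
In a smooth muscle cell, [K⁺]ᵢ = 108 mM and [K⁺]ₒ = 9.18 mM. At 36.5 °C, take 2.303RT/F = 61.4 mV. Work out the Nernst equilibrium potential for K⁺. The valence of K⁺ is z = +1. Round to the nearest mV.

E = (61.4/z) · log₁₀([K⁺]_out/[K⁺]_in) with z = +1.
= (61.4/1) · log₁₀(9.18/108) = 61.40 · log₁₀(0.085)
= 61.40 · (-1.0706) = -65.73 mV

-66 mV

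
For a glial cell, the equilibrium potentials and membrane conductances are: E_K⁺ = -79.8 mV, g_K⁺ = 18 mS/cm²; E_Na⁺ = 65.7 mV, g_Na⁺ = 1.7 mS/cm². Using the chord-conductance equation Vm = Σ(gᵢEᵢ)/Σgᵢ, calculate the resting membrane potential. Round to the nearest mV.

-67 mV

Σ gᵢEᵢ = 18·(-79.8) + 1.7·(65.7) = -1324.71
Σ gᵢ = 18 + 1.7 = 19.7
Vm = -1324.71 / 19.7 = -67.24 mV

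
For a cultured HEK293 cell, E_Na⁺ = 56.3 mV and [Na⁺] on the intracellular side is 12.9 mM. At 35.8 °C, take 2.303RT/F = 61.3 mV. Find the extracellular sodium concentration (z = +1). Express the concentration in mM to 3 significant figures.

Nernst: E = (61.3/1) · log₁₀([out]/[in]), so log₁₀([out]/[in]) = 56.3 × 1 / 61.3 = 0.9184.
[out]/[in] = 10^(0.9184) = 8.288.
[out] = 8.288 × 12.9 = 106.9 mM.

107 mM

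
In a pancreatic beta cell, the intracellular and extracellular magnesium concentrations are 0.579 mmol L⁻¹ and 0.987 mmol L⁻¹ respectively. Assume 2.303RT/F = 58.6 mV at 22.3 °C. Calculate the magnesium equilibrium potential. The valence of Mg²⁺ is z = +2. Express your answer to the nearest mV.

E = (58.6/z) · log₁₀([Mg²⁺]_out/[Mg²⁺]_in) with z = +2.
= (58.6/2) · log₁₀(0.987/0.579) = 29.30 · log₁₀(1.705)
= 29.30 · (0.2316) = 6.79 mV

7 mV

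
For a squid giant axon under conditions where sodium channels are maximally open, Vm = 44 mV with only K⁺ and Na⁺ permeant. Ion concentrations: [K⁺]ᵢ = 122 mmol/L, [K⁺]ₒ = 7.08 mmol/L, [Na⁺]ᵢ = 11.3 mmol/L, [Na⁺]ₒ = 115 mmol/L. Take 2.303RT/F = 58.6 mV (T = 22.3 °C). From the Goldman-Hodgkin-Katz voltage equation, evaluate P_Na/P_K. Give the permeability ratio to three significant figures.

Let α = P_Na/P_K. GHK: Vm = 58.6·log₁₀[(Kₒ + α·Naₒ)/(Kᵢ + α·Naᵢ)].
10^(Vm/58.6) = 10^(44.0/58.6) = 5.6345
So 5.6345·(Kᵢ + α·Naᵢ) = Kₒ + α·Naₒ → α = (5.6345·122.0 − 7.08) / (115.0 − 5.6345·11.3)
α = (687.4 − 7.08) / (115.0 − 63.67) = 680.3/51.33 = 13.25

13.3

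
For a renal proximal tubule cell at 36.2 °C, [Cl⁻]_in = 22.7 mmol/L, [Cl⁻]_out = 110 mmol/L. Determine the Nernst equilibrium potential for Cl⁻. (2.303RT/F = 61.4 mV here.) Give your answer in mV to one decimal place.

E = (61.4/z) · log₁₀([Cl⁻]_out/[Cl⁻]_in) with z = -1.
For an anion, dividing by z = -1 reverses the sign.
= (61.4/-1) · log₁₀(110/22.7) = -61.40 · log₁₀(4.846)
= -61.40 · (0.6854) = -42.08 mV

-42.1 mV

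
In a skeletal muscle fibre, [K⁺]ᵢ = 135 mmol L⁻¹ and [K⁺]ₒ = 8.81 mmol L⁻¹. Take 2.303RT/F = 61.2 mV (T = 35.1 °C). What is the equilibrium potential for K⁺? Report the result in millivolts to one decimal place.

E = (61.2/z) · log₁₀([K⁺]_out/[K⁺]_in) with z = +1.
= (61.2/1) · log₁₀(8.81/135) = 61.20 · log₁₀(0.06526)
= 61.20 · (-1.1854) = -72.54 mV

-72.5 mV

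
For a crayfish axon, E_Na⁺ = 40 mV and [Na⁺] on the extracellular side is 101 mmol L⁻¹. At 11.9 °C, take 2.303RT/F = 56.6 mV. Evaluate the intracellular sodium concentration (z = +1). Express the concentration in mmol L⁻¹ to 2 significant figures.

Nernst: E = (56.6/1) · log₁₀([out]/[in]), so log₁₀([out]/[in]) = 40.0 × 1 / 56.6 = 0.7067.
[out]/[in] = 10^(0.7067) = 5.09.
[in] = 101 / 5.09 = 19.84 mmol L⁻¹.

20 mmol L⁻¹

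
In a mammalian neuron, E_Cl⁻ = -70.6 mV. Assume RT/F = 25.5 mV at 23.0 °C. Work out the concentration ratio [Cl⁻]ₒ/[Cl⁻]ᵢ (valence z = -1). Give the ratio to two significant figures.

ln([out]/[in]) = E·z/(25.5) = -70.6 × -1 / 25.5 = 2.7686
[out]/[in] = e^(2.7686) = 15.94

16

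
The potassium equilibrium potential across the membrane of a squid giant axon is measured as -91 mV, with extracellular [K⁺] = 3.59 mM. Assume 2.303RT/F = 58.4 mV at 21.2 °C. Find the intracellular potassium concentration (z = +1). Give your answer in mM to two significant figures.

Nernst: E = (58.4/1) · log₁₀([out]/[in]), so log₁₀([out]/[in]) = -91.0 × 1 / 58.4 = -1.5582.
[out]/[in] = 10^(-1.5582) = 0.02766.
[in] = 3.59 / 0.02766 = 129.8 mM.

130 mM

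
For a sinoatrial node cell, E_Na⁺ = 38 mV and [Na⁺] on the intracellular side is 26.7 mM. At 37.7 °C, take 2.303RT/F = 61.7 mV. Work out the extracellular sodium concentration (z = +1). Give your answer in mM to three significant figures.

Nernst: E = (61.7/1) · log₁₀([out]/[in]), so log₁₀([out]/[in]) = 38.0 × 1 / 61.7 = 0.6159.
[out]/[in] = 10^(0.6159) = 4.129.
[out] = 4.129 × 26.7 = 110.3 mM.

110 mM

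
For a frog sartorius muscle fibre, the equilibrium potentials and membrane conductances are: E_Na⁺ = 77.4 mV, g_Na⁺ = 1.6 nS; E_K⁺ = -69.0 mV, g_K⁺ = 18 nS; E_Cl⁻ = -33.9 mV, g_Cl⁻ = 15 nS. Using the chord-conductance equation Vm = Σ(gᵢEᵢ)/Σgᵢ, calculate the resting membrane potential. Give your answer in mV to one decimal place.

Σ gᵢEᵢ = 1.6·(77.4) + 18·(-69.0) + 15·(-33.9) = -1626.66
Σ gᵢ = 1.6 + 18 + 15 = 34.6
Vm = -1626.66 / 34.6 = -47.01 mV

-47.0 mV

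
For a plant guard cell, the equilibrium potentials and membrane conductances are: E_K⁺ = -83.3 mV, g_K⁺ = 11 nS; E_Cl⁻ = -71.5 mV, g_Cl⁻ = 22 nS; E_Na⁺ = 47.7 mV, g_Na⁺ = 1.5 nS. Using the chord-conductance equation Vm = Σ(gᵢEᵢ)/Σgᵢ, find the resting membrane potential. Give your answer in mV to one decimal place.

Σ gᵢEᵢ = 11·(-83.3) + 22·(-71.5) + 1.5·(47.7) = -2417.75
Σ gᵢ = 11 + 22 + 1.5 = 34.5
Vm = -2417.75 / 34.5 = -70.08 mV

-70.1 mV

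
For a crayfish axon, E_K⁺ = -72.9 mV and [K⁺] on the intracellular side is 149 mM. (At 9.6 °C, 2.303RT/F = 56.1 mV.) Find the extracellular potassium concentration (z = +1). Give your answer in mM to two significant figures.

7.5 mM

Nernst: E = (56.1/1) · log₁₀([out]/[in]), so log₁₀([out]/[in]) = -72.9 × 1 / 56.1 = -1.2995.
[out]/[in] = 10^(-1.2995) = 0.05018.
[out] = 0.05018 × 149 = 7.477 mM.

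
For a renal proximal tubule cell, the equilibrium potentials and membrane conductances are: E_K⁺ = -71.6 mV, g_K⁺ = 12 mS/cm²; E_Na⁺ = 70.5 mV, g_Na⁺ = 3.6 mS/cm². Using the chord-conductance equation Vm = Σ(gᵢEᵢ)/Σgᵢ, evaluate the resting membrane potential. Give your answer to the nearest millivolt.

Σ gᵢEᵢ = 12·(-71.6) + 3.6·(70.5) = -605.40
Σ gᵢ = 12 + 3.6 = 15.6
Vm = -605.40 / 15.6 = -38.81 mV

-39 mV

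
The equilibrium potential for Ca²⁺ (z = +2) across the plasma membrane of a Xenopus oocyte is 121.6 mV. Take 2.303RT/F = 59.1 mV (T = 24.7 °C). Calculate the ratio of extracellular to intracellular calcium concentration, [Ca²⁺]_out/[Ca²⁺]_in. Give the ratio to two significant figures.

log₁₀([out]/[in]) = E·z/(59.1) = 121.6 × 2 / 59.1 = 4.1151
[out]/[in] = 10^(4.1151) = 1.303e+04

13000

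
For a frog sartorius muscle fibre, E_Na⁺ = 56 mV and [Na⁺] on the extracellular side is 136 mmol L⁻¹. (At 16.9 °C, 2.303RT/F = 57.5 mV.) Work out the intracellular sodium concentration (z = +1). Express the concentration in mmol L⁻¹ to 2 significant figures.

Nernst: E = (57.5/1) · log₁₀([out]/[in]), so log₁₀([out]/[in]) = 56.0 × 1 / 57.5 = 0.9739.
[out]/[in] = 10^(0.9739) = 9.417.
[in] = 136 / 9.417 = 14.44 mmol L⁻¹.

14 mmol L⁻¹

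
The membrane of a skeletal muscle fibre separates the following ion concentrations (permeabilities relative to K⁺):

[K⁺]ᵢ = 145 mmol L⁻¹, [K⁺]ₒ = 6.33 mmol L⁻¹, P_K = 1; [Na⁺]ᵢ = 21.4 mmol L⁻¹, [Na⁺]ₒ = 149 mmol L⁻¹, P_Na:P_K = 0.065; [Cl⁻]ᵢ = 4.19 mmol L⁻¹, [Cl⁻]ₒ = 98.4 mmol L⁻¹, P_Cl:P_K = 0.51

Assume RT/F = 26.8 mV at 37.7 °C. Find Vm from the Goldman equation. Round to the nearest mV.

-64 mV

Vm = 26.8 · ln[(Σ P·[cation]ₒ + Σ P·[anion]ᵢ) / (Σ P·[cation]ᵢ + Σ P·[anion]ₒ)]
Numerator = 1×6.33 + 0.065×149 + 0.51×4.19 = 18.15
Denominator = 1×145 + 0.065×21.4 + 0.51×98.4 = 196.6
Vm = 26.8 · ln(0.092341) = 26.8 × (-2.3823) = -63.84 mV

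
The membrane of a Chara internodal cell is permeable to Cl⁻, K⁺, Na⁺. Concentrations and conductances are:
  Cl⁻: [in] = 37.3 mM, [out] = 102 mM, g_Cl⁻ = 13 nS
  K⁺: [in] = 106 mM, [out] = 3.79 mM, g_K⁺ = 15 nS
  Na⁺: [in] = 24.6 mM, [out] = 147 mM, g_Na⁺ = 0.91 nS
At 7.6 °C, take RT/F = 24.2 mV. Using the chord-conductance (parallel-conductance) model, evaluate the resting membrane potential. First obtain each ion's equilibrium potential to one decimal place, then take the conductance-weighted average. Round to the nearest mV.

-51 mV

E_Cl⁻ = (24.2/-1)·ln(102/37.3) = -24.3 mV
E_K⁺ = (24.2/1)·ln(3.79/106) = -80.6 mV
E_Na⁺ = (24.2/1)·ln(147/24.6) = 43.3 mV
Vm = (Σ gᵢEᵢ)/(Σ gᵢ) = (13·-24.3 + 15·-80.6 + 0.91·43.3) / (13 + 15 + 0.91)
= -1485.50 / 28.91 = -51.38 mV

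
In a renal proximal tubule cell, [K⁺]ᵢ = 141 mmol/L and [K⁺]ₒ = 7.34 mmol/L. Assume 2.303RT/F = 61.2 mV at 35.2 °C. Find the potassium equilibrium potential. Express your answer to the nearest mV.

E = (61.2/z) · log₁₀([K⁺]_out/[K⁺]_in) with z = +1.
= (61.2/1) · log₁₀(7.34/141) = 61.20 · log₁₀(0.05206)
= 61.20 · (-1.2835) = -78.55 mV

-79 mV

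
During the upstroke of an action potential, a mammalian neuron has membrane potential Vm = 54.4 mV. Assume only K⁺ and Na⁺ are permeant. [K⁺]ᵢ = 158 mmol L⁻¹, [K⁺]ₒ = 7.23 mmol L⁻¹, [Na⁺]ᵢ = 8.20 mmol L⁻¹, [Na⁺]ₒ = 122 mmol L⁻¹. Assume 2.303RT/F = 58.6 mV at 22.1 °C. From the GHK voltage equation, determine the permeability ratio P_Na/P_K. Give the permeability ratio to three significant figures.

Let α = P_Na/P_K. GHK: Vm = 58.6·log₁₀[(Kₒ + α·Naₒ)/(Kᵢ + α·Naᵢ)].
10^(Vm/58.6) = 10^(54.4/58.6) = 8.4787
So 8.4787·(Kᵢ + α·Naᵢ) = Kₒ + α·Naₒ → α = (8.4787·158.0 − 7.23) / (122.0 − 8.4787·8.2)
α = (1340 − 7.23) / (122.0 − 69.53) = 1332/52.47 = 25.39

25.4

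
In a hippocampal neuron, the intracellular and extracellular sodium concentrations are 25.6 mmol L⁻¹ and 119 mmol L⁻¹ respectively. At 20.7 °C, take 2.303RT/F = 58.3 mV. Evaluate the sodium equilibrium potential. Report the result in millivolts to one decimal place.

38.9 mV

E = (58.3/z) · log₁₀([Na⁺]_out/[Na⁺]_in) with z = +1.
= (58.3/1) · log₁₀(119/25.6) = 58.30 · log₁₀(4.648)
= 58.30 · (0.6673) = 38.90 mV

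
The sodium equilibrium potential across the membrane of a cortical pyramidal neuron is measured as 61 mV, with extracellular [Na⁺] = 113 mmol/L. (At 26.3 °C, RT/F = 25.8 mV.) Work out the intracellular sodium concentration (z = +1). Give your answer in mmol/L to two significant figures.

11 mmol/L

Nernst: E = (25.8/1) · ln([out]/[in]), so ln([out]/[in]) = 61.0 × 1 / 25.8 = 2.3643.
[out]/[in] = e^(2.3643) = 10.64.
[in] = 113 / 10.64 = 10.62 mmol/L.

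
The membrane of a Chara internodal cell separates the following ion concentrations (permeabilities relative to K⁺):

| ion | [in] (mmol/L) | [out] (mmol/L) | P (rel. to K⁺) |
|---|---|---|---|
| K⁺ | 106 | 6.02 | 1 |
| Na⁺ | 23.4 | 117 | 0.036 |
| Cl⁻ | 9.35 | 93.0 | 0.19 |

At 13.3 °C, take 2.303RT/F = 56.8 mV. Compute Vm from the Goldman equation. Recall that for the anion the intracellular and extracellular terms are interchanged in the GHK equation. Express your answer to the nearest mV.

Vm = 56.8 · log₁₀[(Σ P·[cation]ₒ + Σ P·[anion]ᵢ) / (Σ P·[cation]ᵢ + Σ P·[anion]ₒ)]
Numerator = 1×6.02 + 0.036×117 + 0.19×9.35 = 12.01
Denominator = 1×106 + 0.036×23.4 + 0.19×93.0 = 124.5
Vm = 56.8 · log₁₀(0.096444) = 56.8 × (-1.0157) = -57.69 mV

-58 mV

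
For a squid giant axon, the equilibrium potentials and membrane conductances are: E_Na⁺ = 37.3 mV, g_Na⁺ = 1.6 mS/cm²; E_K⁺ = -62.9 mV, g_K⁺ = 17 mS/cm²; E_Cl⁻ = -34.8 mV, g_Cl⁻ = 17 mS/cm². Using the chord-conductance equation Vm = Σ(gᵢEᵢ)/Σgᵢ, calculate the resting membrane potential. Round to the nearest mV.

-45 mV

Σ gᵢEᵢ = 1.6·(37.3) + 17·(-62.9) + 17·(-34.8) = -1601.22
Σ gᵢ = 1.6 + 17 + 17 = 35.6
Vm = -1601.22 / 35.6 = -44.98 mV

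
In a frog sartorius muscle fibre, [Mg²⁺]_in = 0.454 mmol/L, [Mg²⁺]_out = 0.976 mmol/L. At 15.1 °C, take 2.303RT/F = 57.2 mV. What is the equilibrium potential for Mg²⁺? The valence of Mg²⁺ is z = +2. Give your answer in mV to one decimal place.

E = (57.2/z) · log₁₀([Mg²⁺]_out/[Mg²⁺]_in) with z = +2.
= (57.2/2) · log₁₀(0.976/0.454) = 28.60 · log₁₀(2.15)
= 28.60 · (0.3324) = 9.51 mV

9.5 mV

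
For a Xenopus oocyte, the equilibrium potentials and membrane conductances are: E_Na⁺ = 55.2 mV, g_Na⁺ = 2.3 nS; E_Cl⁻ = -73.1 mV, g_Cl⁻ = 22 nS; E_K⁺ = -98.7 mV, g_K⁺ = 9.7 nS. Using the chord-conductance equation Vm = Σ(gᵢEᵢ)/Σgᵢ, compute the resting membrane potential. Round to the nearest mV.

Σ gᵢEᵢ = 2.3·(55.2) + 22·(-73.1) + 9.7·(-98.7) = -2438.63
Σ gᵢ = 2.3 + 22 + 9.7 = 34
Vm = -2438.63 / 34 = -71.72 mV

-72 mV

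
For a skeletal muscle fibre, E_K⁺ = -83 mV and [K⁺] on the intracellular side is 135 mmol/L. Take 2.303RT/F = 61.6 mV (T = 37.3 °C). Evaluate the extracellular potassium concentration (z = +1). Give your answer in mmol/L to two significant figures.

6.1 mmol/L

Nernst: E = (61.6/1) · log₁₀([out]/[in]), so log₁₀([out]/[in]) = -83.0 × 1 / 61.6 = -1.3474.
[out]/[in] = 10^(-1.3474) = 0.04494.
[out] = 0.04494 × 135 = 6.066 mmol/L.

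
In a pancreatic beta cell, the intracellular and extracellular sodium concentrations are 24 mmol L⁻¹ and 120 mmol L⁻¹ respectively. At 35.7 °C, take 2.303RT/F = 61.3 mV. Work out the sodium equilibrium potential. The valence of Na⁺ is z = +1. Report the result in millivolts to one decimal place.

42.8 mV

E = (61.3/z) · log₁₀([Na⁺]_out/[Na⁺]_in) with z = +1.
= (61.3/1) · log₁₀(120/24) = 61.30 · log₁₀(5)
= 61.30 · (0.6990) = 42.85 mV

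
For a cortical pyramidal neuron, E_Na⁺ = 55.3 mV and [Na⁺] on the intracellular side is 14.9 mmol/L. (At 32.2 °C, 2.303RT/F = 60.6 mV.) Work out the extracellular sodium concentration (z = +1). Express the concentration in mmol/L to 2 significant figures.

Nernst: E = (60.6/1) · log₁₀([out]/[in]), so log₁₀([out]/[in]) = 55.3 × 1 / 60.6 = 0.9125.
[out]/[in] = 10^(0.9125) = 8.176.
[out] = 8.176 × 14.9 = 121.8 mmol/L.

120 mmol/L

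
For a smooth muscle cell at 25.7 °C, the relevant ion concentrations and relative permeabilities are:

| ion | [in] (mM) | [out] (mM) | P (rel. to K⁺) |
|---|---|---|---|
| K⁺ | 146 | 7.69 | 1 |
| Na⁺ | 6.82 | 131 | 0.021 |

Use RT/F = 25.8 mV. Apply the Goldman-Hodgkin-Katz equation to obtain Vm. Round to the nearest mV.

-68 mV

Vm = 25.8 · ln[(Σ P·[cation]ₒ + Σ P·[anion]ᵢ) / (Σ P·[cation]ᵢ + Σ P·[anion]ₒ)]
Numerator = 1×7.69 + 0.021×131 = 10.44
Denominator = 1×146 + 0.021×6.82 = 146.1
Vm = 25.8 · ln(0.071444) = 25.8 × (-2.6388) = -68.08 mV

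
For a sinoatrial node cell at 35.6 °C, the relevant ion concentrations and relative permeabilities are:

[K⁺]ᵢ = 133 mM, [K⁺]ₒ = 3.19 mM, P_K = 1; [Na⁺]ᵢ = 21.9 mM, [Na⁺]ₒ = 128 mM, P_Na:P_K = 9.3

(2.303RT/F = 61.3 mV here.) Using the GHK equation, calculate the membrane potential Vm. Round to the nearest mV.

34 mV

Vm = 61.3 · log₁₀[(Σ P·[cation]ₒ + Σ P·[anion]ᵢ) / (Σ P·[cation]ᵢ + Σ P·[anion]ₒ)]
Numerator = 1×3.19 + 9.3×128 = 1194
Denominator = 1×133 + 9.3×21.9 = 336.7
Vm = 61.3 · log₁₀(3.5453) = 61.3 × (0.5497) = 33.69 mV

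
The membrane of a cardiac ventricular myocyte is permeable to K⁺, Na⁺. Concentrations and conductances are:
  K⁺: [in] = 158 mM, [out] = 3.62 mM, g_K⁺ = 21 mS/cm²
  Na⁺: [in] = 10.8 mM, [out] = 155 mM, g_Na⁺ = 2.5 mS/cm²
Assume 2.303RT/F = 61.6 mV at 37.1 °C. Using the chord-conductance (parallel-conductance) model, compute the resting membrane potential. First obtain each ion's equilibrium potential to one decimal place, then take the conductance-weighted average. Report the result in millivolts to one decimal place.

E_K⁺ = (61.6/1)·log₁₀(3.62/158) = -101.0 mV
E_Na⁺ = (61.6/1)·log₁₀(155/10.8) = 71.3 mV
Vm = (Σ gᵢEᵢ)/(Σ gᵢ) = (21·-101.0 + 2.5·71.3) / (21 + 2.5)
= -1942.75 / 23.5 = -82.67 mV

-82.7 mV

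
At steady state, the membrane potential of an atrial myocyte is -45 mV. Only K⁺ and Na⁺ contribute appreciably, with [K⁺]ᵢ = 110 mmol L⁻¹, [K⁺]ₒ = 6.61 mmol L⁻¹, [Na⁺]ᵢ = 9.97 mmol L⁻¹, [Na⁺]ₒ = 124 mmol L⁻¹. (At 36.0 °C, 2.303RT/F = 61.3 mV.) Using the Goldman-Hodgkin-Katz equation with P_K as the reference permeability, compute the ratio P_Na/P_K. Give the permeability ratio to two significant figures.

Let α = P_Na/P_K. GHK: Vm = 61.3·log₁₀[(Kₒ + α·Naₒ)/(Kᵢ + α·Naᵢ)].
10^(Vm/61.3) = 10^(-45.0/61.3) = 0.18446
So 0.18446·(Kᵢ + α·Naᵢ) = Kₒ + α·Naₒ → α = (0.18446·110.0 − 6.61) / (124.0 − 0.18446·9.97)
α = (20.29 − 6.61) / (124.0 − 1.839) = 13.68/122.2 = 0.112

0.11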